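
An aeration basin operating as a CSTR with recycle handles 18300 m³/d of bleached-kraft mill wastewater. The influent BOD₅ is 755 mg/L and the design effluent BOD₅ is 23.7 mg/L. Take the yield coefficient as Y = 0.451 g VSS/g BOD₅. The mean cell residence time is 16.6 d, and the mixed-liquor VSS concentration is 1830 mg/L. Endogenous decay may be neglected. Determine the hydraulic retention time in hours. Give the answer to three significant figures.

V·X = Y·Q·ΔS·θ_c gives V = 0.451 × 18300 × (755 − 23.7) × 16.6 / 1830 = 54750 m³.
τ = V/Q = 54750/18300 = 2.992 d, or 71.80 h.

τ ≈ 71.8 h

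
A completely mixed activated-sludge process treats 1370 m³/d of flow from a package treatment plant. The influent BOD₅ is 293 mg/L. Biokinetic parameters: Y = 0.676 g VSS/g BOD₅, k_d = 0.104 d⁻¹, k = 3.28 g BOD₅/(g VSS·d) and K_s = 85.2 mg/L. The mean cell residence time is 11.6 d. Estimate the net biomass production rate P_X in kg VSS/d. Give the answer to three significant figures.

From the Monod/SRT balance for a CMAS, S = K_s·(1+k_d θ_c)/[θ_c·(Y k − k_d) − 1] = 85.2 × (1 + 0.104 × 11.6) / [11.6 × (0.676 × 3.28 − 0.104) − 1] = 188.0 / 23.51 = 7.995 mg/L.
The observed yield is Y_obs = Y/(1 + k_d·θ_c) = 0.676 / (1 + 0.104 × 11.6) = 0.676 / 2.206 = 0.3064 g VSS per g BOD₅ removed.
Mass of BOD₅ removed per day: Q(S₀ − S) = 1370 × 285.0 g/m³ = 390.5 kg/d.
So the net sludge growth is P_X = 0.3064 × 390.5 = 119.6 kg VSS/d.

P_X ≈ 120 kg VSS/d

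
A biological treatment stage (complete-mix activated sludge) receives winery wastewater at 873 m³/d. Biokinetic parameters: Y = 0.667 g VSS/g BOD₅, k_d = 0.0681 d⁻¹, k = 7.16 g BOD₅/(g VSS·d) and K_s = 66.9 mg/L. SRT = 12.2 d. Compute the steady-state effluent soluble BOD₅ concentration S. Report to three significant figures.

From the Monod/SRT balance for a CMAS, S = K_s·(1+k_d θ_c)/[θ_c·(Y k − k_d) − 1] = 66.9 × (1 + 0.0681 × 12.2) / [12.2 × (0.667 × 7.16 − 0.0681) − 1] = 122.5 / 56.43 = 2.170 mg/L.

S ≈ 2.17 mg/L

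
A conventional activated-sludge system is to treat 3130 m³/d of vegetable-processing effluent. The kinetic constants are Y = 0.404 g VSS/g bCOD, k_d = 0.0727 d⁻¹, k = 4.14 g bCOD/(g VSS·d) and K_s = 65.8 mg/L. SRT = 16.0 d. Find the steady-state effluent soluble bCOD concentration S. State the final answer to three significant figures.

S ≈ 5.79 mg/L

Effluent substrate depends only on kinetics and SRT: S = K_s(1 + k_d θ_c) / [θ_c(Yk − k_d) − 1] = 65.8 × (1 + 0.0727 × 16.0) / [16.0 × (0.404 × 4.14 − 0.0727) − 1] = 142.3 / 24.60 = 5.787 mg/L.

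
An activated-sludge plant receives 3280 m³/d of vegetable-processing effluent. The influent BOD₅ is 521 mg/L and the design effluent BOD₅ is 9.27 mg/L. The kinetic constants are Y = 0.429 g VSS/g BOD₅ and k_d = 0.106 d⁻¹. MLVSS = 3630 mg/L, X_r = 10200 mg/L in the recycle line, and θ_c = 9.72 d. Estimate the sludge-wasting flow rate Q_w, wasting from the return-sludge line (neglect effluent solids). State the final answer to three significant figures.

Q_w ≈ 34.8 m³/d

Steady-state biomass mass balance: V·X·(1 + k_d·θ_c) = Y·Q·(S₀ − S)·θ_c, so V = 0.429 × 3280 × (521 − 9.27) × 9.72 / [3630 × (1 + 0.106 × 9.72)] = 7×10^6 / 7370 = 949.7 m³.
Wasting from the return line (neglecting effluent solids): Q_w = V·X / (θ_c·X_r) = 949.7 × 3630 / (9.72 × 10200) = 34.77 m³/d.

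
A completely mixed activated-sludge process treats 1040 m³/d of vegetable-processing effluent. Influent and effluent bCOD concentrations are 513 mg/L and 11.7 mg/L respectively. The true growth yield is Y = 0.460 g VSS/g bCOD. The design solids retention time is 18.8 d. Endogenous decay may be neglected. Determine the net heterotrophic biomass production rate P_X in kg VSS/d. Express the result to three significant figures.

No decay correction is needed, so Y_obs = Y = 0.460.
ΔS = 513 − 11.7 = 501.3 mg/L, so the substrate removal rate is 1040 × 501.3/1000 = 521.4 kg bCOD/d.
P_X = Y_obs · Q(S₀ − S) = 0.4600 × 521.4 = 239.8 kg VSS/d.

P_X ≈ 240 kg VSS/d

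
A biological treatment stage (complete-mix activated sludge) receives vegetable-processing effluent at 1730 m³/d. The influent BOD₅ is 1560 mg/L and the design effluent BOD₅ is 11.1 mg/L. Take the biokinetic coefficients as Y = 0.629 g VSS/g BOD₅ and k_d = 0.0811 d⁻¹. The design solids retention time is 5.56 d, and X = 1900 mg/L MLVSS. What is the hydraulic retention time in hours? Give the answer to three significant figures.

τ ≈ 47.2 h

Steady-state biomass mass balance: V·X·(1 + k_d·θ_c) = Y·Q·(S₀ − S)·θ_c, so V = 0.629 × 1730 × (1560 − 11.1) × 5.56 / [1900 × (1 + 0.0811 × 5.56)] = 9.37×10^6 / 2757 = 3399 m³.
Hydraulic retention time τ = V/Q = 3399 / 1730 = 1.965 d = 47.16 h.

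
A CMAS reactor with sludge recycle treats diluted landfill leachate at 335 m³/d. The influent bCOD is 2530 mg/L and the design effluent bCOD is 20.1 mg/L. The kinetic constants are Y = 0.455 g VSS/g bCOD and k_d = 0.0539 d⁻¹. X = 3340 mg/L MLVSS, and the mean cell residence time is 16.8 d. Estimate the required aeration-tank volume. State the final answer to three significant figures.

Steady-state biomass mass balance: V·X·(1 + k_d·θ_c) = Y·Q·(S₀ − S)·θ_c, so V = 0.455 × 335 × (2530 − 20.1) × 16.8 / [3340 × (1 + 0.0539 × 16.8)] = 6.43×10^6 / 6364 = 1010 m³.

V ≈ 1010 m³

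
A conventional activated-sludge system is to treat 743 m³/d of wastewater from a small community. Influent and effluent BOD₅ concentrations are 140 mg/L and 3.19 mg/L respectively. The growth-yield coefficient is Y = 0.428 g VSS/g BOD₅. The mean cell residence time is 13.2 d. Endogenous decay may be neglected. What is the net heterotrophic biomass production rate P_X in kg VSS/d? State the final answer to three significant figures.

P_X ≈ 43.5 kg VSS/d

No decay correction is needed, so Y_obs = Y = 0.428.
Substrate removed = Q·(S₀ − S) = 743 m³/d × (140 − 3.19) g/m³ = 1.02×10^5 g/d = 101.6 kg/d.
Net biomass production P_X = Y_obs × Q·(S₀ − S) = 0.4280 × 101.6 = 43.51 kg VSS/d.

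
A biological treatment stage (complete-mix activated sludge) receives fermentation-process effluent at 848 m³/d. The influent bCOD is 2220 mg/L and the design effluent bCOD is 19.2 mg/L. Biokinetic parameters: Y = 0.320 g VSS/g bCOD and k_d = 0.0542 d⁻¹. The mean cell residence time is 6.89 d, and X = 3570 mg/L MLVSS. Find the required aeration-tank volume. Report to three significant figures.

V ≈ 839 m³

Rearranging the biomass balance for a CMAS with decay, V = Y·Q·ΔS·θ_c / [X·(1+k_d θ_c)] = 0.320 × 848 × (2220 − 19.2) × 6.89 / [3570 × (1 + 0.0542 × 6.89)] = 4.11×10^6 / 4903 = 839.2 m³.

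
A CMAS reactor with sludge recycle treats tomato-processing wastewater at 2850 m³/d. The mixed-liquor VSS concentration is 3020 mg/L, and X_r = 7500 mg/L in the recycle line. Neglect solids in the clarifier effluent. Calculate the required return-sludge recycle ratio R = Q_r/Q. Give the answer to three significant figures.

Mass balance around the secondary clarifier (neglecting effluent solids): R = X / (X_r − X) = 3020 / (7500 − 3020) = 0.6741.

R ≈ 0.674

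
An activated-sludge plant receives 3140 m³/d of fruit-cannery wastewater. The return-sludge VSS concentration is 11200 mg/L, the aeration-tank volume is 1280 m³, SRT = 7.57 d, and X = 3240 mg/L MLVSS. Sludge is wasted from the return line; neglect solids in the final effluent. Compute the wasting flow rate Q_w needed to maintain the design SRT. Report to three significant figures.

Q_w ≈ 48.9 m³/d

Q_w = (V·X)/(θ_c X_r) = 1280 × 3240 / (7.57 × 11200) = 48.91 m³/d.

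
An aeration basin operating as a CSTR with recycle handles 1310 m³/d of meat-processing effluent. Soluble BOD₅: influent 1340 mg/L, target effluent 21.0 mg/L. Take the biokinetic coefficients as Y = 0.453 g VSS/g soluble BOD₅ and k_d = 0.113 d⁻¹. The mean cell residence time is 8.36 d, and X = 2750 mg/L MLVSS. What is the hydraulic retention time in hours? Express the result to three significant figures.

Rearranging the biomass balance for a CMAS with decay, V = Y·Q·ΔS·θ_c / [X·(1+k_d θ_c)] = 0.453 × 1310 × (1340 − 21.0) × 8.36 / [2750 × (1 + 0.113 × 8.36)] = 6.54×10^6 / 5348 = 1224 m³.
Hydraulic retention time τ = V/Q = 1224 / 1310 = 0.9340 d = 22.42 h.

τ ≈ 22.4 h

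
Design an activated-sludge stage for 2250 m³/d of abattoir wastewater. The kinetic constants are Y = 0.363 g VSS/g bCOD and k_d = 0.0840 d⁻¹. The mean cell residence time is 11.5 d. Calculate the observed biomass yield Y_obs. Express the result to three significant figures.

Y_obs ≈ 0.185 g VSS/g bCOD

The observed yield is Y_obs = Y/(1 + k_d·θ_c) = 0.363 / (1 + 0.0840 × 11.5) = 0.363 / 1.966 = 0.1846 g VSS per g bCOD removed.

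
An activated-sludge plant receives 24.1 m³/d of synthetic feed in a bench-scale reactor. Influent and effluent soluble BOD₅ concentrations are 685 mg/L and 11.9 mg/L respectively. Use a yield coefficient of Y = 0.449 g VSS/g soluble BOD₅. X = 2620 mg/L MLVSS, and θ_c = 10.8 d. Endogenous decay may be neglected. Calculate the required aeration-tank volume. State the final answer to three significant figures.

V ≈ 30.0 m³

With k_d = 0 the design equation reduces to V = Y Q (S₀−S) θ_c / X = 0.449 × 24.1 × (685 − 11.9) × 10.8 / 2620 = 30.02 m³.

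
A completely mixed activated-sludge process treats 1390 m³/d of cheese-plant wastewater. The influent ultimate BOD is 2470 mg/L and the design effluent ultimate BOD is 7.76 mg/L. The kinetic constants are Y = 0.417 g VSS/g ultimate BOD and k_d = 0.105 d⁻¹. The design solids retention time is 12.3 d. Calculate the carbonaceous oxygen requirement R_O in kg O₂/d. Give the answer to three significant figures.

R_O ≈ 2540 kg O₂/d

Y_obs = Y / (1 + k_d θ_c) = 0.417 / (1 + 0.105 × 12.3) = 0.417 / 2.292 = 0.1820.
Substrate removed = Q·(S₀ − S) = 1390 m³/d × (2470 − 7.76) g/m³ = 3.42×10^6 g/d = 3423 kg/d.
Biomass synthesised: P_X = Y_obs × 3423 = 622.8 kg VSS/d.
Carbonaceous O₂ demand = substrate oxidised − cell-mass equivalent = 3423 − 1.42 × 622.8 = 2538 kg O₂/d.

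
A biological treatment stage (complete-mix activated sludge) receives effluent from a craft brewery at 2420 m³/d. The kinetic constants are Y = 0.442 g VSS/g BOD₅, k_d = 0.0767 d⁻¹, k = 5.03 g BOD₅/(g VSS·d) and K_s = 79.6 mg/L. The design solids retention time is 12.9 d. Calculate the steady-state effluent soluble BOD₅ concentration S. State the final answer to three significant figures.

S ≈ 5.93 mg/L

From the Monod/SRT balance for a CMAS, S = K_s·(1+k_d θ_c)/[θ_c·(Y k − k_d) − 1] = 79.6 × (1 + 0.0767 × 12.9) / [12.9 × (0.442 × 5.03 − 0.0767) − 1] = 158.4 / 26.69 = 5.933 mg/L.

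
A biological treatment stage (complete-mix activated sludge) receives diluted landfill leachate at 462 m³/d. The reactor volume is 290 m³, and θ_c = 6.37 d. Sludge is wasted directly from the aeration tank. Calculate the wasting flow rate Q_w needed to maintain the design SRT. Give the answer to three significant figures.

Wasting from the aeration tank: Q_w = V / θ_c = 290.0 / 6.37 = 45.53 m³/d.

Q_w ≈ 45.5 m³/d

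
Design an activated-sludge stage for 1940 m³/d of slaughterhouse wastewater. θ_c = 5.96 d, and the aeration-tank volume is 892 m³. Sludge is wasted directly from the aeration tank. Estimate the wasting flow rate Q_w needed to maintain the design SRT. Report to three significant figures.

Q_w ≈ 150 m³/d

Wasting from the aeration tank: Q_w = V / θ_c = 892.0 / 5.96 = 149.7 m³/d.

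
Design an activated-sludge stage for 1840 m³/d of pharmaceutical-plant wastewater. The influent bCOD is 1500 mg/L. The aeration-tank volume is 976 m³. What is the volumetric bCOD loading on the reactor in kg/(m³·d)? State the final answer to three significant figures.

L_v ≈ 2.83 kg bCOD/(m³·d)

Applied bCOD load per unit volume = Q·S₀/V = (1840 × 1500/1000)/976.0 = 2.828 kg bCOD·m⁻³·d⁻¹.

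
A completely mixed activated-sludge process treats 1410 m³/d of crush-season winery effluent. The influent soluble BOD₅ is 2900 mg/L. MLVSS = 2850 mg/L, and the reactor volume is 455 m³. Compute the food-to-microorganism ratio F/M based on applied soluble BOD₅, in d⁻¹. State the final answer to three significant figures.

F/M ≈ 3.15 d⁻¹

F/M = Q·S₀ / (V·X) = 1410 × 2900 / (455.0 × 2850) = 3.153 g soluble BOD₅·(g VSS·d)⁻¹.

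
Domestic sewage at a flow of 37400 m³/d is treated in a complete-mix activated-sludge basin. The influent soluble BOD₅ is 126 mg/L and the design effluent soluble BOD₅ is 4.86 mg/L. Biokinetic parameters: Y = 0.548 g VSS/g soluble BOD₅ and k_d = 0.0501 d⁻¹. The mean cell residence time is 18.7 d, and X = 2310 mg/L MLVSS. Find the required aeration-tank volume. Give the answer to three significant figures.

From the SRT design equation V = Y Q (S₀−S) θ_c / [X (1 + k_d θ_c)] = 0.548 × 37400 × (126 − 4.86) × 18.7 / [2310 × (1 + 0.0501 × 18.7)] = 4.64×10^7 / 4474 = 10377 m³.

V ≈ 10400 m³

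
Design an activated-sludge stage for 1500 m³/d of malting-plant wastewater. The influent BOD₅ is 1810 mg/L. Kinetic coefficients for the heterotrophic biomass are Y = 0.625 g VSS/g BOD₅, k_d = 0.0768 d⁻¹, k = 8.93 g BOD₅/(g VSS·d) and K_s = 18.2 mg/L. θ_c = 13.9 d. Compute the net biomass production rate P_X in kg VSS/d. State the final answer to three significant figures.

P_X ≈ 821 kg VSS/d

From the Monod/SRT balance for a CMAS, S = K_s·(1+k_d θ_c)/[θ_c·(Y k − k_d) − 1] = 18.2 × (1 + 0.0768 × 13.9) / [13.9 × (0.625 × 8.93 − 0.0768) − 1] = 37.63 / 75.51 = 0.4983 mg/L.
The observed yield is Y_obs = Y/(1 + k_d·θ_c) = 0.625 / (1 + 0.0768 × 13.9) = 0.625 / 2.068 = 0.3023 g VSS per g BOD₅ removed.
Mass of BOD₅ removed per day: Q(S₀ − S) = 1500 × 1810 g/m³ = 2714 kg/d.
Net biomass production P_X = Y_obs × Q·(S₀ − S) = 0.3023 × 2714 = 820.5 kg VSS/d.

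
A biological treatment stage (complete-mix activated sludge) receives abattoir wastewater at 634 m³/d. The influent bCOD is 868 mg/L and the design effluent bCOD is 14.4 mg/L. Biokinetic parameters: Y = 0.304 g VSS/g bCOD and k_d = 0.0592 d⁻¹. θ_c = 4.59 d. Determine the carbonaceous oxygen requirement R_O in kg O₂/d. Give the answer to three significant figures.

The observed yield is Y_obs = Y/(1 + k_d·θ_c) = 0.304 / (1 + 0.0592 × 4.59) = 0.304 / 1.272 = 0.2390 g VSS per g bCOD removed.
Substrate removed = Q·(S₀ − S) = 634 m³/d × (868 − 14.4) g/m³ = 5.41×10^5 g/d = 541.2 kg/d.
Biomass synthesised: P_X = Y_obs × 541.2 = 129.4 kg VSS/d.
R_O = Q·(S₀ − S) − 1.42·P_X = 541.2 − 1.42 × 129.4 = 357.5 kg O₂/d.

R_O ≈ 357 kg O₂/d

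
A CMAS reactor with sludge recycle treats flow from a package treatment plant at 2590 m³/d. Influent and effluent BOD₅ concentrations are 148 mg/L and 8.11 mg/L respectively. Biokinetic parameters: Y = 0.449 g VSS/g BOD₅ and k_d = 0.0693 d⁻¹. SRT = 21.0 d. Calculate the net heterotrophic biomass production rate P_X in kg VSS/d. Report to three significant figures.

P_X ≈ 66.3 kg VSS/d

Y_obs = Y / (1 + k_d θ_c) = 0.449 / (1 + 0.0693 × 21.0) = 0.449 / 2.455 = 0.1829.
Q·(S₀ − S) = 2590 × (148 − 8.11) × 10⁻³ = 362.3 kg/d removed.
So the net sludge growth is P_X = 0.1829 × 362.3 = 66.26 kg VSS/d.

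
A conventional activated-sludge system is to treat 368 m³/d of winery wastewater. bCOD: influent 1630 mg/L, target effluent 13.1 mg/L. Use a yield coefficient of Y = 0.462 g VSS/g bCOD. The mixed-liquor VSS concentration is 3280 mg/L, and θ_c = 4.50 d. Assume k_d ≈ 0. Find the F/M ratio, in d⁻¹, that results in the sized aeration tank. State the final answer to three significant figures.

F/M ≈ 0.485 d⁻¹

With k_d = 0 the design equation reduces to V = Y Q (S₀−S) θ_c / X = 0.462 × 368 × (1630 − 13.1) × 4.50 / 3280 = 377.1 m³.
Food-to-microorganism ratio F/M = Q S₀ / (V X) = 368 × 1630 / (377.1 × 3280) = 0.4849 d⁻¹.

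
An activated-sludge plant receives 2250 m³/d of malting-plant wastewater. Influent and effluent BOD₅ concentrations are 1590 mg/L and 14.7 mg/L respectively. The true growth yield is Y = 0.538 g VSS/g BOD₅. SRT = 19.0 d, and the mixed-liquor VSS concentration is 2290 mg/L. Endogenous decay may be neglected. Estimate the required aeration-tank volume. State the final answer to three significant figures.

V·X = Y·Q·ΔS·θ_c gives V = 0.538 × 2250 × (1590 − 14.7) × 19.0 / 2290 = 15821 m³.

V ≈ 15800 m³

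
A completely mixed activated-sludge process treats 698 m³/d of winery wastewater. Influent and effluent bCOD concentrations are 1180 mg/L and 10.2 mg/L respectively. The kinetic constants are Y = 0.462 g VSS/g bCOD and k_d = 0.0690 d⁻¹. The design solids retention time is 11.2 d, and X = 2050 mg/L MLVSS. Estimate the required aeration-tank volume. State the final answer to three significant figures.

Steady-state biomass mass balance: V·X·(1 + k_d·θ_c) = Y·Q·(S₀ − S)·θ_c, so V = 0.462 × 698 × (1180 − 10.2) × 11.2 / [2050 × (1 + 0.0690 × 11.2)] = 4.23×10^6 / 3634 = 1163 m³.

V ≈ 1160 m³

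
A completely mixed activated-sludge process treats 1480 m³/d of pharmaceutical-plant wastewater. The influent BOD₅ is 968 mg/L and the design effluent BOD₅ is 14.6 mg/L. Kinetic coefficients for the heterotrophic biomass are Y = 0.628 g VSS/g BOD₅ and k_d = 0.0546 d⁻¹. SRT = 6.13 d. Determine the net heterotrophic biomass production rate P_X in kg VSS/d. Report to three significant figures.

Observed yield with endogenous decay: Y_obs = Y / (1 + k_d·θ_c) = 0.628 / (1 + 0.0546 × 6.13) = 0.628 / 1.335 = 0.4705 g VSS/g BOD₅.
Q·(S₀ − S) = 1480 × (968 − 14.6) × 10⁻³ = 1411 kg/d removed.
Net biomass production P_X = Y_obs × Q·(S₀ − S) = 0.4705 × 1411 = 663.9 kg VSS/d.

P_X ≈ 664 kg VSS/d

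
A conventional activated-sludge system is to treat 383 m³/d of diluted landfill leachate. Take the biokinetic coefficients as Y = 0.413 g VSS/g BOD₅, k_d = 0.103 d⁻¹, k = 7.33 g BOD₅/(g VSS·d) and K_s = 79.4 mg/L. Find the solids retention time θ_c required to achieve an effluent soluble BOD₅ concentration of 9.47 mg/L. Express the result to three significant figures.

θ_c ≈ 4.55 d

From 1/θ_c = Y·k·S/(K_s + S) − k_d: Y·k·S/(K_s+S) = 0.413 × 7.33 × 9.47 / (79.4 + 9.47) = 0.3226 d⁻¹.
1/θ_c = 0.3226 − 0.103 = 0.2196 d⁻¹, so θ_c = 4.554 d.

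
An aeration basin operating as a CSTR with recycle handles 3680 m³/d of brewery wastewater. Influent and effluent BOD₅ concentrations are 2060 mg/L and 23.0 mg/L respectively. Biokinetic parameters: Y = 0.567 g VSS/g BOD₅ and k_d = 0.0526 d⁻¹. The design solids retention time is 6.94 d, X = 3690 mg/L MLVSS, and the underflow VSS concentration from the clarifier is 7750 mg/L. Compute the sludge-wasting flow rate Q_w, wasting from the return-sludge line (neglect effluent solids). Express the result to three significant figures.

Q_w ≈ 402 m³/d

From the SRT design equation V = Y Q (S₀−S) θ_c / [X (1 + k_d θ_c)] = 0.567 × 3680 × (2060 − 23.0) × 6.94 / [3690 × (1 + 0.0526 × 6.94)] = 2.95×10^7 / 5037 = 5856 m³.
Q_w = (V·X)/(θ_c X_r) = 5856 × 3690 / (6.94 × 7750) = 401.8 m³/d.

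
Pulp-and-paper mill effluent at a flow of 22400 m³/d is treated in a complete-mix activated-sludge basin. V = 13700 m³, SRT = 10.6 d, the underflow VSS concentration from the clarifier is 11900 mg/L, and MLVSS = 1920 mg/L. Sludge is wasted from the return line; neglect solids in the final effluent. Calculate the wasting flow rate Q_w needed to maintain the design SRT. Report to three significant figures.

Q_w ≈ 209 m³/d

θ_c = V·X/(Q_w·X_r) when wasting from the recycle, so Q_w = V·X/(θ_c·X_r) = 13700 × 1920 / (10.6 × 11900) = 208.5 m³/d.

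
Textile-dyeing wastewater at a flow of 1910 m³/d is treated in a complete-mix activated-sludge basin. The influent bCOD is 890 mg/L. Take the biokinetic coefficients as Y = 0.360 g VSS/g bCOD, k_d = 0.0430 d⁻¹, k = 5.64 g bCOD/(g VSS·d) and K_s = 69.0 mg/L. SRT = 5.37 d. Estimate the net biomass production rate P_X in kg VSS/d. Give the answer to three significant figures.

For a completely mixed reactor with recycle the Lawrence–McCarty relation gives S = K_s·(1 + k_d·θ_c) / [θ_c·(Y·k − k_d) − 1] = 69.0 × (1 + 0.0430 × 5.37) / [5.37 × (0.360 × 5.64 − 0.0430) − 1] = 84.93 / 9.672 = 8.781 mg/L.
The observed yield is Y_obs = Y/(1 + k_d·θ_c) = 0.360 / (1 + 0.0430 × 5.37) = 0.360 / 1.231 = 0.2925 g VSS per g bCOD removed.
Substrate removed = Q·(S₀ − S) = 1910 m³/d × (890 − 8.78) g/m³ = 1.68×10^6 g/d = 1683 kg/d.
Biomass produced: P_X = Y_obs·Q·ΔS = 0.2925 × 1683 ≈ 492.3 kg VSS/d.

P_X ≈ 492 kg VSS/d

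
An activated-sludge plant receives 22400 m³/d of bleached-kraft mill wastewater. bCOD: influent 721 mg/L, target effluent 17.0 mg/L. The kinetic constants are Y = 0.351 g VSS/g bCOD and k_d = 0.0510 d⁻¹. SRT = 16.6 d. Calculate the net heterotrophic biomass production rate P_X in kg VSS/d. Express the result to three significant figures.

P_X ≈ 3000 kg VSS/d

Y_obs = Y / (1 + k_d θ_c) = 0.351 / (1 + 0.0510 × 16.6) = 0.351 / 1.847 = 0.1901.
Q·(S₀ − S) = 22400 × (721 − 17.0) × 10⁻³ = 15770 kg/d removed.
So the net sludge growth is P_X = 0.1901 × 15770 = 2997 kg VSS/d.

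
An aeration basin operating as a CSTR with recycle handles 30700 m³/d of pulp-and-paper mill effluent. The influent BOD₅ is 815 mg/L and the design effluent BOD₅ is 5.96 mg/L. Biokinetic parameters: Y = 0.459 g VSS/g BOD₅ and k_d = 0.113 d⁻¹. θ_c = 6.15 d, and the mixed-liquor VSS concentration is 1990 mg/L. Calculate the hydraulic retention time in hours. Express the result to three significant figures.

From the SRT design equation V = Y Q (S₀−S) θ_c / [X (1 + k_d θ_c)] = 0.459 × 30700 × (815 − 5.96) × 6.15 / [1990 × (1 + 0.113 × 6.15)] = 7.01×10^7 / 3373 = 20787 m³.
τ = V/Q = 20787/30700 = 0.6771 d, or 16.25 h.

τ ≈ 16.3 h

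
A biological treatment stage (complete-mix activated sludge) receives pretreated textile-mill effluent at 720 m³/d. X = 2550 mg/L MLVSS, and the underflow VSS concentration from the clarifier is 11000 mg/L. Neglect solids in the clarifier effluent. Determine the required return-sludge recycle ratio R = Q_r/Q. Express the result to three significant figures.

Mass balance around the secondary clarifier (neglecting effluent solids): R = X / (X_r − X) = 2550 / (11000 − 2550) = 0.3018.

R ≈ 0.302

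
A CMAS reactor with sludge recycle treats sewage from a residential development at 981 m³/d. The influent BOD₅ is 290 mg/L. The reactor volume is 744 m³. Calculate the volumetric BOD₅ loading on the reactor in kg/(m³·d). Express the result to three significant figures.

L_v ≈ 0.382 kg BOD₅/(m³·d)

Volumetric loading L_v = Q·S₀ / V = 981 × 290 g/m³ / 744.0 m³ = 382.4 g/(m³·d) = 0.3824 kg BOD₅/(m³·d).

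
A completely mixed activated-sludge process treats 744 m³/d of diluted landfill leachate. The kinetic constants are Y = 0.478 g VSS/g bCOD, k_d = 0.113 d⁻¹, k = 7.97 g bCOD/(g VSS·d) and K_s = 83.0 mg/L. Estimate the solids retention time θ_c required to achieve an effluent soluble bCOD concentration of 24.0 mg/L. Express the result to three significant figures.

From 1/θ_c = Y·k·S/(K_s + S) − k_d: Y·k·S/(K_s+S) = 0.478 × 7.97 × 24.0 / (83.0 + 24.0) = 0.8545 d⁻¹.
1/θ_c = 0.8545 − 0.113 = 0.7415 d⁻¹, so θ_c = 1.349 d.

θ_c ≈ 1.35 d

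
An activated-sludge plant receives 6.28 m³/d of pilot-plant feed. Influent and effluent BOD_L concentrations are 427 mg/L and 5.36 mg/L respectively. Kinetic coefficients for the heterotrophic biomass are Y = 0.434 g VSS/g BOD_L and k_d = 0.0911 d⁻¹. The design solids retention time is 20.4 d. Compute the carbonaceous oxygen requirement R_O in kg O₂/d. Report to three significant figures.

R_O ≈ 2.08 kg O₂/d

Correct the yield for decay: Y_obs = Y/(1 + k_d θ_c) = 0.434 / (1 + 0.0911 × 20.4) = 0.434 / 2.858 = 0.1518.
Mass of BOD_L removed per day: Q(S₀ − S) = 6.28 × 421.6 g/m³ = 2.648 kg/d.
Biomass synthesised: P_X = Y_obs × 2.648 = 0.4020 kg VSS/d.
R_O = Q·(S₀ − S) − 1.42·P_X = 2.648 − 1.42 × 0.4020 = 2.077 kg O₂/d.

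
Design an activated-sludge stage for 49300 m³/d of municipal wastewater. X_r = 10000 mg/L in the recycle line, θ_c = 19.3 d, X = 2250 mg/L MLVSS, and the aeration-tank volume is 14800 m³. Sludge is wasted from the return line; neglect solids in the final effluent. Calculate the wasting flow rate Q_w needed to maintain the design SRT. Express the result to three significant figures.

θ_c = V·X/(Q_w·X_r) when wasting from the recycle, so Q_w = V·X/(θ_c·X_r) = 14800 × 2250 / (19.3 × 10000) = 172.5 m³/d.

Q_w ≈ 173 m³/d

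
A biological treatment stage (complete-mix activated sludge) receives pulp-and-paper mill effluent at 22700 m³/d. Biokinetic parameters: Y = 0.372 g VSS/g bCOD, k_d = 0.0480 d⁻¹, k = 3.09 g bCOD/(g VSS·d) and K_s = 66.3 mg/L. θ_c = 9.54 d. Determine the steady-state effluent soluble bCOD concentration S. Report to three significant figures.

Effluent substrate depends only on kinetics and SRT: S = K_s(1 + k_d θ_c) / [θ_c(Yk − k_d) − 1] = 66.3 × (1 + 0.0480 × 9.54) / [9.54 × (0.372 × 3.09 − 0.0480) − 1] = 96.66 / 9.508 = 10.17 mg/L.

S ≈ 10.2 mg/L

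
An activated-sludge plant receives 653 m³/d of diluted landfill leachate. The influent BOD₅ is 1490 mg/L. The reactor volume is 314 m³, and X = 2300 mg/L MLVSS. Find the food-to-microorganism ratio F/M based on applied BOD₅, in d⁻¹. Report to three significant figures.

F/M ≈ 1.35 d⁻¹

F/M = applied load / biomass = Q·S₀/(V·X) = 653 × 1490 / (314.0 × 2300) = 1.347 d⁻¹.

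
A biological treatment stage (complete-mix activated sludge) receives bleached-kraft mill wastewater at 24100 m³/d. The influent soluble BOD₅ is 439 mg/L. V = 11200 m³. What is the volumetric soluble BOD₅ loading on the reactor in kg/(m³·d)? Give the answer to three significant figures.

L_v ≈ 0.945 kg soluble BOD₅/(m³·d)

Applied soluble BOD₅ load per unit volume = Q·S₀/V = (24100 × 439/1000)/11200 = 0.9446 kg soluble BOD₅·m⁻³·d⁻¹.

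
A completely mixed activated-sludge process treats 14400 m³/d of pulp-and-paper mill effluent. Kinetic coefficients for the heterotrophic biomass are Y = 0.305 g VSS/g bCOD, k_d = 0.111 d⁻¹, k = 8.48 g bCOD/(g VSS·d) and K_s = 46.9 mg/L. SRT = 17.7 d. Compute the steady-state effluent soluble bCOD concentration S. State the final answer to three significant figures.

S ≈ 3.25 mg/L

For a completely mixed reactor with recycle the Lawrence–McCarty relation gives S = K_s·(1 + k_d·θ_c) / [θ_c·(Y·k − k_d) − 1] = 46.9 × (1 + 0.111 × 17.7) / [17.7 × (0.305 × 8.48 − 0.111) − 1] = 139.0 / 42.81 = 3.248 mg/L.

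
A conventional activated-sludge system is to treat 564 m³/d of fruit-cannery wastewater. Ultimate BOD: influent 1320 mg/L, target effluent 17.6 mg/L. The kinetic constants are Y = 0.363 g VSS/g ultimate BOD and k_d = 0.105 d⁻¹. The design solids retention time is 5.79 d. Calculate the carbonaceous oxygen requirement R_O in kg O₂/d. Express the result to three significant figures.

Y_obs = Y / (1 + k_d θ_c) = 0.363 / (1 + 0.105 × 5.79) = 0.363 / 1.608 = 0.2258.
Q·(S₀ − S) = 564 × (1320 − 17.6) × 10⁻³ = 734.6 kg/d removed.
Net sludge production P_X = 0.2258 × 734.6 = 165.8 kg VSS/d.
Carbonaceous O₂ demand = substrate oxidised − cell-mass equivalent = 734.6 − 1.42 × 165.8 = 499.1 kg O₂/d.

R_O ≈ 499 kg O₂/d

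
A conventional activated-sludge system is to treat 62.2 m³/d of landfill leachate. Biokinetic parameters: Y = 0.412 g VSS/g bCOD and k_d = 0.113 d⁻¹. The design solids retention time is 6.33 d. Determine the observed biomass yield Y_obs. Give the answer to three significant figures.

Observed yield with endogenous decay: Y_obs = Y / (1 + k_d·θ_c) = 0.412 / (1 + 0.113 × 6.33) = 0.412 / 1.715 = 0.2402 g VSS/g bCOD.

Y_obs ≈ 0.240 g VSS/g bCOD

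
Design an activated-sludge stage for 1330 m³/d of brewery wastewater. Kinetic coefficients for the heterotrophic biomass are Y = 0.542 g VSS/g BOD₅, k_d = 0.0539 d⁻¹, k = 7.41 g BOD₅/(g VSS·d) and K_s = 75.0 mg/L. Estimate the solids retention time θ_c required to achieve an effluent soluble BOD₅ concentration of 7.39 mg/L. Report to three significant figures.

θ_c ≈ 3.26 d

From 1/θ_c = Y·k·S/(K_s + S) − k_d: Y·k·S/(K_s+S) = 0.542 × 7.41 × 7.39 / (75.0 + 7.39) = 0.3602 d⁻¹.
1/θ_c = 0.3602 − 0.0539 = 0.3063 d⁻¹, so θ_c = 3.264 d.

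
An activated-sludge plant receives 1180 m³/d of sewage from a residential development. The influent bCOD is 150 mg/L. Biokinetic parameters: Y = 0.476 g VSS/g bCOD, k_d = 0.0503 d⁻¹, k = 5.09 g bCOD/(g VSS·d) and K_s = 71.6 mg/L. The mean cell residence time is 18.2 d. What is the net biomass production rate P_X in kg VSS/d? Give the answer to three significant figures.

Effluent substrate depends only on kinetics and SRT: S = K_s(1 + k_d θ_c) / [θ_c(Yk − k_d) − 1] = 71.6 × (1 + 0.0503 × 18.2) / [18.2 × (0.476 × 5.09 − 0.0503) − 1] = 137.1 / 42.18 = 3.251 mg/L.
Y_obs = Y / (1 + k_d θ_c) = 0.476 / (1 + 0.0503 × 18.2) = 0.476 / 1.915 = 0.2485.
Mass of bCOD removed per day: Q(S₀ − S) = 1180 × 146.8 g/m³ = 173.2 kg/d.
Biomass produced: P_X = Y_obs·Q·ΔS = 0.2485 × 173.2 ≈ 43.03 kg VSS/d.

P_X ≈ 43.0 kg VSS/d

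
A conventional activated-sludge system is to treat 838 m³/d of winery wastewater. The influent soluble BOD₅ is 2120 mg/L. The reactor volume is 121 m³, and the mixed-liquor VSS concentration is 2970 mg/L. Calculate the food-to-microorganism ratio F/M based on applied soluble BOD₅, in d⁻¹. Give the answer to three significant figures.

F/M ≈ 4.94 d⁻¹

F/M = Q·S₀ / (V·X) = 838 × 2120 / (121.0 × 2970) = 4.944 g soluble BOD₅·(g VSS·d)⁻¹.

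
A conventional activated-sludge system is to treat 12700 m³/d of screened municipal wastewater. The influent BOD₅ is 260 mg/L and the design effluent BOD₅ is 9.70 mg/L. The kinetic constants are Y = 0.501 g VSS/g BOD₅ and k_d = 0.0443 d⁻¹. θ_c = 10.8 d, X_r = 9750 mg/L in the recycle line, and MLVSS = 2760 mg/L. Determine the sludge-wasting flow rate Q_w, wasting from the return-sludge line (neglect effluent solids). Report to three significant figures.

Steady-state biomass mass balance: V·X·(1 + k_d·θ_c) = Y·Q·(S₀ − S)·θ_c, so V = 0.501 × 12700 × (260 − 9.70) × 10.8 / [2760 × (1 + 0.0443 × 10.8)] = 1.72×10^7 / 4080 = 4215 m³.
Wasting from the return line (neglecting effluent solids): Q_w = V·X / (θ_c·X_r) = 4215 × 2760 / (10.8 × 9750) = 110.5 m³/d.

Q_w ≈ 110 m³/d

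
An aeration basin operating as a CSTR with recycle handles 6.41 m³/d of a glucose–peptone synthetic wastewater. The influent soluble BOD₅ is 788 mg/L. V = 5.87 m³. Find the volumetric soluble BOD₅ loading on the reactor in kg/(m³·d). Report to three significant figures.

L_v = Q S₀ / V = 6.41 × 788 × 10⁻³ / 5.870 = 0.8605 kg/(m³·d).

L_v ≈ 0.860 kg soluble BOD₅/(m³·d)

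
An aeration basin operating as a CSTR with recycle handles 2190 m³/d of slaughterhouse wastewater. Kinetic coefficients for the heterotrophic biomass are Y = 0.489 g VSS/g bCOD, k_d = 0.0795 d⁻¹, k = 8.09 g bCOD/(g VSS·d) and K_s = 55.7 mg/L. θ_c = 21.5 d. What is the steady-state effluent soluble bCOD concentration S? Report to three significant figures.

From the Monod/SRT balance for a CMAS, S = K_s·(1+k_d θ_c)/[θ_c·(Y k − k_d) − 1] = 55.7 × (1 + 0.0795 × 21.5) / [21.5 × (0.489 × 8.09 − 0.0795) − 1] = 150.9 / 82.34 = 1.833 mg/L.

S ≈ 1.83 mg/L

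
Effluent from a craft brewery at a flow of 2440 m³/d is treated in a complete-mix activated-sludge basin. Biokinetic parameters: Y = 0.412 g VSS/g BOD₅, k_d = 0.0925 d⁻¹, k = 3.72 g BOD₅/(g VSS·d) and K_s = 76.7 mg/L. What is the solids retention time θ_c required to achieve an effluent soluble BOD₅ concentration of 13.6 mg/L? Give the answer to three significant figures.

θ_c ≈ 7.23 d

Specific growth rate at S = 13.6 mg/L: μ = YkS/(K_s+S) = 0.412·3.72·13.6/(76.7+13.6) = 0.2308 d⁻¹.
Then 1/θ_c = μ − k_d = 0.2308 − 0.0925 = 0.1383 d⁻¹, giving θ_c = 7.229 d.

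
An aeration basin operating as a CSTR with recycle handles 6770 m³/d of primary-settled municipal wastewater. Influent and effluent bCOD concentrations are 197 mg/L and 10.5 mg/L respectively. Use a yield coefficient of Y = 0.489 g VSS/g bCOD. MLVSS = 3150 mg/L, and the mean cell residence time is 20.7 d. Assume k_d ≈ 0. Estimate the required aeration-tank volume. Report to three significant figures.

V ≈ 4060 m³

With k_d = 0 the design equation reduces to V = Y Q (S₀−S) θ_c / X = 0.489 × 6770 × (197 − 10.5) × 20.7 / 3150 = 4057 m³.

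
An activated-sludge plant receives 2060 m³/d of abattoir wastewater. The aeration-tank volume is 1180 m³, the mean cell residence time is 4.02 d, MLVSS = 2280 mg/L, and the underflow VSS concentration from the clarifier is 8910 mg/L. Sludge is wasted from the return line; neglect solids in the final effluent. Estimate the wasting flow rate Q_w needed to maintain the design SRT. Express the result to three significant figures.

Q_w = (V·X)/(θ_c X_r) = 1180 × 2280 / (4.02 × 8910) = 75.11 m³/d.

Q_w ≈ 75.1 m³/d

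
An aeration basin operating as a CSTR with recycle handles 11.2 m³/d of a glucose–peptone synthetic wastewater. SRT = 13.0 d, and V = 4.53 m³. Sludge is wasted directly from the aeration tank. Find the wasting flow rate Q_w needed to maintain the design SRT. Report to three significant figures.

For wasting at MLVSS concentration, Q_w = V/θ_c = 4.530/13.0 = 0.3485 m³/d.

Q_w ≈ 0.348 m³/d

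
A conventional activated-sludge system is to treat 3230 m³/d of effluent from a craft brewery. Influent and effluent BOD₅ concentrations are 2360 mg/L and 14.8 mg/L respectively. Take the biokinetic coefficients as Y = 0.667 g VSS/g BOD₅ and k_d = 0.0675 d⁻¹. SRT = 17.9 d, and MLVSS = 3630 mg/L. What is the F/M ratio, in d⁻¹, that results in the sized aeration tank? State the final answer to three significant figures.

Rearranging the biomass balance for a CMAS with decay, V = Y·Q·ΔS·θ_c / [X·(1+k_d θ_c)] = 0.667 × 3230 × (2360 − 14.8) × 17.9 / [3630 × (1 + 0.0675 × 17.9)] = 9.04×10^7 / 8016 = 11283 m³.
F/M = applied load / biomass = Q·S₀/(V·X) = 3230 × 2360 / (11283 × 3630) = 0.1861 d⁻¹.

F/M ≈ 0.186 d⁻¹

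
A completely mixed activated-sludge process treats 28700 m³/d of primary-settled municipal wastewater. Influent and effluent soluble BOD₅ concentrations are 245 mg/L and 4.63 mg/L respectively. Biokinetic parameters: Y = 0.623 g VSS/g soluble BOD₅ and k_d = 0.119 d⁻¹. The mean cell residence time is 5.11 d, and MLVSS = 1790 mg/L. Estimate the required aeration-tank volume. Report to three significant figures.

V ≈ 7630 m³

Steady-state biomass mass balance: V·X·(1 + k_d·θ_c) = Y·Q·(S₀ − S)·θ_c, so V = 0.623 × 28700 × (245 − 4.63) × 5.11 / [1790 × (1 + 0.119 × 5.11)] = 2.2×10^7 / 2878 = 7630 m³.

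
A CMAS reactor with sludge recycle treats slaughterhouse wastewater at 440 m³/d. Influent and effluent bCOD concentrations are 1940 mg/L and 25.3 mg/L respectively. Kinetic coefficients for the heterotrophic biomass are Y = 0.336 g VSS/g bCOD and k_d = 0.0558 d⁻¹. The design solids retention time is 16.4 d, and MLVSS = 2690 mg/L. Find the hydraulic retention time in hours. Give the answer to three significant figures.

τ ≈ 49.2 h

Steady-state biomass mass balance: V·X·(1 + k_d·θ_c) = Y·Q·(S₀ − S)·θ_c, so V = 0.336 × 440 × (1940 − 25.3) × 16.4 / [2690 × (1 + 0.0558 × 16.4)] = 4.64×10^6 / 5152 = 901.1 m³.
HRT = V/Q = 901.1 m³ / 440 m³·d⁻¹ = 2.048 d × 24 = 49.15 h.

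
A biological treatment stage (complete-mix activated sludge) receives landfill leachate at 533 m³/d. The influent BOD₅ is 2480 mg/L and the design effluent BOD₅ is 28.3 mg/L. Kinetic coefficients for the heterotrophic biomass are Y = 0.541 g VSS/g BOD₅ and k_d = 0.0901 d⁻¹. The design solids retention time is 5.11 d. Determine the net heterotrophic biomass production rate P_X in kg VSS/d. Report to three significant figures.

Observed yield with endogenous decay: Y_obs = Y / (1 + k_d·θ_c) = 0.541 / (1 + 0.0901 × 5.11) = 0.541 / 1.460 = 0.3704 g VSS/g BOD₅.
Q·(S₀ − S) = 533 × (2480 − 28.3) × 10⁻³ = 1307 kg/d removed.
Net biomass production P_X = Y_obs × Q·(S₀ − S) = 0.3704 × 1307 = 484.1 kg VSS/d.

P_X ≈ 484 kg VSS/d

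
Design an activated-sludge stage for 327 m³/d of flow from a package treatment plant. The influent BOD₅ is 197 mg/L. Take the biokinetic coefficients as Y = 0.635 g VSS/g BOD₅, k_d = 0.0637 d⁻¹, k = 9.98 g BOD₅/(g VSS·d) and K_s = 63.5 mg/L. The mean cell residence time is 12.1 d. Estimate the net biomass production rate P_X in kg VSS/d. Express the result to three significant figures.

P_X ≈ 22.9 kg VSS/d

For a completely mixed reactor with recycle the Lawrence–McCarty relation gives S = K_s·(1 + k_d·θ_c) / [θ_c·(Y·k − k_d) − 1] = 63.5 × (1 + 0.0637 × 12.1) / [12.1 × (0.635 × 9.98 − 0.0637) − 1] = 112.4 / 74.91 = 1.501 mg/L.
Correct the yield for decay: Y_obs = Y/(1 + k_d θ_c) = 0.635 / (1 + 0.0637 × 12.1) = 0.635 / 1.771 = 0.3586.
Substrate removed = Q·(S₀ − S) = 327 m³/d × (197 − 1.50) g/m³ = 6.39×10^4 g/d = 63.93 kg/d.
P_X = Y_obs · Q(S₀ − S) = 0.3586 × 63.93 = 22.92 kg VSS/d.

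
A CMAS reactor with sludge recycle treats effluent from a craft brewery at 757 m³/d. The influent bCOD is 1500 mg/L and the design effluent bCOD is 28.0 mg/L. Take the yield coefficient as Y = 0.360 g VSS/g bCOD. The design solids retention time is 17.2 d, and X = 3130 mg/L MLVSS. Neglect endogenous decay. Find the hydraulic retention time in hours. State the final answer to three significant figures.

τ ≈ 69.9 h

Biomass mass balance (decay neglected): V·X = Y·Q·(S₀ − S)·θ_c, so V = 0.360 × 757 × (1500 − 28.0) × 17.2 / 3130 = 2204 m³.
Hydraulic retention time τ = V/Q = 2204 / 757 = 2.912 d = 69.89 h.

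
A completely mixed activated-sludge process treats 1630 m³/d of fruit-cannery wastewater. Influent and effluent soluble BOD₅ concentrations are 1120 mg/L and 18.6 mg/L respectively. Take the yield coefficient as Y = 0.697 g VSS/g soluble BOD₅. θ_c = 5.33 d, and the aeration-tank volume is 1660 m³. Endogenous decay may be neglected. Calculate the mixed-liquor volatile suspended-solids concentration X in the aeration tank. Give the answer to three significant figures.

X = Y·Q·ΔS·θ_c / V = 0.697 × 1630 × (1120 − 18.6) × 5.33 / 1660 = 4018 mg/L.

X ≈ 4020 mg/L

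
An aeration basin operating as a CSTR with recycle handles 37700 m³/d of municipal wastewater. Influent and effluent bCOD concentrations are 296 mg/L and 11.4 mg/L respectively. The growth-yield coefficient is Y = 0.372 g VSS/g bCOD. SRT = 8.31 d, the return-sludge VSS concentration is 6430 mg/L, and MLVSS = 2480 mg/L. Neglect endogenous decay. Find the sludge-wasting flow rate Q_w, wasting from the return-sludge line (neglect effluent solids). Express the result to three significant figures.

With k_d = 0 the design equation reduces to V = Y Q (S₀−S) θ_c / X = 0.372 × 37700 × (296 − 11.4) × 8.31 / 2480 = 13374 m³.
θ_c = V·X/(Q_w·X_r) when wasting from the recycle, so Q_w = V·X/(θ_c·X_r) = 13374 × 2480 / (8.31 × 6430) = 620.7 m³/d.

Q_w ≈ 621 m³/d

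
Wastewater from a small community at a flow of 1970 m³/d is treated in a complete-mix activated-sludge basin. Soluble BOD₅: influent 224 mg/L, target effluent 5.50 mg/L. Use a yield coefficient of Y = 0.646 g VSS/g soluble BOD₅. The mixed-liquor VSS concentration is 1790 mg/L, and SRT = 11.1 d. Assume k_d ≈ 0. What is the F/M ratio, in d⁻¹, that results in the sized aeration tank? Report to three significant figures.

F/M ≈ 0.143 d⁻¹

Biomass mass balance (decay neglected): V·X = Y·Q·(S₀ − S)·θ_c, so V = 0.646 × 1970 × (224 − 5.50) × 11.1 / 1790 = 1724 m³.
F/M = applied load / biomass = Q·S₀/(V·X) = 1970 × 224 / (1724 × 1790) = 0.1430 d⁻¹.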